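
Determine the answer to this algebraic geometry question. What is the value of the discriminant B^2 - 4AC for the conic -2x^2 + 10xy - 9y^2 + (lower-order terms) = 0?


The discriminant of a conic Ax^2 + Bxy + Cy^2 + ... = 0 is B^2 - 4AC.
B^2 = 10^2 = 100
4AC = 4*(-2)*(-9) = 72
Discriminant = 100 - 72 = 28

28


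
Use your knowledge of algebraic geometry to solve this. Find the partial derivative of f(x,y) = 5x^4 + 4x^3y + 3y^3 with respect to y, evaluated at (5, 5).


df/dy = 4*x^3 + 3*3*y^2
At (5,5): 4*5^3 + 3*3*5^2
= 500 + 225
= 725

725


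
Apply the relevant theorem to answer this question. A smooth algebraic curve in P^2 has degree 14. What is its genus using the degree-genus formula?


Using the genus formula for smooth plane curves:
g = (d-1)(d-2)/2
g = (14-1)(14-2)/2
g = 13*12/2
g = 156/2 = 78

78


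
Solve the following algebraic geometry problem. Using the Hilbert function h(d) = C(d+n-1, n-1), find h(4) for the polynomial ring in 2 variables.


The Hilbert function for the polynomial ring in 2 variables is:
h(d) = C(d+n-1, n-1)
h(4) = C(4+2-1, 2-1) = C(5, 1)
= 5! / (1! * 4!)
= 5

5


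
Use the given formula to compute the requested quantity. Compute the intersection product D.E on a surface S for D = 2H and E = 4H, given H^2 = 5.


Using bilinearity of the intersection pairing on a surface S:
(aH).(bH) = ab * (H.H)
We have H^2 = 5.
D.E = (2H).(4H) = 2*4*5
= 8*5
= 40

40


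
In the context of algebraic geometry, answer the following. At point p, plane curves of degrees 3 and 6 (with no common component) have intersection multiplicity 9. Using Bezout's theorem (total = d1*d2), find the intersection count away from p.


By Bezout's theorem, the total intersection number is d1 * d2.
Total = 3 * 6 = 18
Intersection multiplicity at p = 9
Remaining intersections = 18 - 9 = 9

9


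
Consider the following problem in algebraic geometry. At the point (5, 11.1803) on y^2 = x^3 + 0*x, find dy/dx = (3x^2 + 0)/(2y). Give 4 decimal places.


Using implicit differentiation of y^2 = x^3 + 0*x:
2y * dy/dx = 3x^2 + 0
dy/dx = (3x^2 + 0)/(2y)
Numerator: 3*5^2 + 0 = 75
Denominator: 2*11.1803 = 22.3606
dy/dx = 75/22.3606 = 3.3541

3.3541


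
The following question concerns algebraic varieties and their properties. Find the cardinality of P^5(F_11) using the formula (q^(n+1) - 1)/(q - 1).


P^5(F_11) has (q^(n+1) - 1)/(q - 1) points.
= 11^5 + 11^4 + 11^3 + 11^2 + 11^1 + 11^0
= 161051 + 14641 + 1331 + 121 + 11 + 1
= 177156

177156


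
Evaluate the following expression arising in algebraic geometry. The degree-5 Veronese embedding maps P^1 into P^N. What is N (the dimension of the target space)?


The Veronese embedding v_d: P^n -> P^N maps each point to all
degree-d monomials in n+1 homogeneous coordinates.
N = C(n+d, d) - 1
N = C(1+5, 5) - 1
N = C(6, 5) - 1
C(6, 5) = 6
N = 6 - 1 = 5

5


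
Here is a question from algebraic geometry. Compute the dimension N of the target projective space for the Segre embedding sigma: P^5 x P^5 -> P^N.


The Segre embedding maps P^m x P^n into P^N via
all products of coordinates from each factor.
N = (m+1)(n+1) - 1
N = (5+1)(5+1) - 1
N = 6*6 - 1
N = 36 - 1 = 35

35


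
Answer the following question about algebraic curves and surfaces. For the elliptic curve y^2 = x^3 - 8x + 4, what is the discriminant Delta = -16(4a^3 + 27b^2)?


Compute each component:
4a^3 = 4*(-8)^3 = 4*(-512) = -2048
27b^2 = 27*4^2 = 27*16 = 432
4a^3 + 27b^2 = -2048 + 432 = -1616
Delta = -16*(-1616) = 25856

25856


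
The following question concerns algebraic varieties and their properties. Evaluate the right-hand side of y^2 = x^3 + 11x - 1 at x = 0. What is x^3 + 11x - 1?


Compute x^3 + 11x - 1 at x = 0:
x^3 = 0^3 = 0
11*x = 11*0 = 0
Sum: 0 + 0 - 1 = -1

-1


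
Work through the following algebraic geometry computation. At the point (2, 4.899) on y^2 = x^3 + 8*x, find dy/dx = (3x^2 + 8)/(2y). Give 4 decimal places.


Using implicit differentiation of y^2 = x^3 + 8*x:
2y * dy/dx = 3x^2 + 8
dy/dx = (3x^2 + 8)/(2y)
Numerator: 3*2^2 + 8 = 20
Denominator: 2*4.899 = 9.798
dy/dx = 20/9.798 = 2.0412

2.0412


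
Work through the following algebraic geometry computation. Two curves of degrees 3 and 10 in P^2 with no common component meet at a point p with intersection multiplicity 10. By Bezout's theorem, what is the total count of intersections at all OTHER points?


By Bezout's theorem, the total intersection number is d1 * d2.
Total = 3 * 10 = 30
Intersection multiplicity at p = 10
Remaining intersections = 30 - 10 = 20

20


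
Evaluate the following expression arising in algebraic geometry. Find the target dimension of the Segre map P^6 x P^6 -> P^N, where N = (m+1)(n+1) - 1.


The Segre embedding maps P^m x P^n into P^N via
all products of coordinates from each factor.
N = (m+1)(n+1) - 1
N = (6+1)(6+1) - 1
N = 7*7 - 1
N = 49 - 1 = 48

48


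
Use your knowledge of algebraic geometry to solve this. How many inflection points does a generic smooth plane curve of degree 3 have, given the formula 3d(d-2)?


For a general smooth plane curve C of degree d, the inflection points are
the intersection of C with its Hessian curve, which has degree 3(d-2).
By Bezout, the total intersection number is d * 3(d-2) = 3 * 3 = 9.
For a general curve every flex is ordinary, so each contributes
multiplicity 1 to C·Hess(C), and the number of distinct inflection
points is 3d(d-2).
Inflection points = 3*3*(3-2) = 3*3*1 = 9

9


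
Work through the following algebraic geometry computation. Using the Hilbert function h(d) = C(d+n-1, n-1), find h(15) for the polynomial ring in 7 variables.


The Hilbert function for the polynomial ring in 7 variables is:
h(d) = C(d+n-1, n-1)
h(15) = C(15+7-1, 7-1) = C(21, 6)
= 21! / (6! * 15!)
= 54264

54264


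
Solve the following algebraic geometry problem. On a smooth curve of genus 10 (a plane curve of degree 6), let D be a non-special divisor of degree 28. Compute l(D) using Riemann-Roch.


First, compute the genus of a smooth plane curve of degree 6:
g = (d-1)(d-2)/2 = (6-1)(6-2)/2 = 10
For a non-special divisor D (i.e., h^1(D) = 0), Riemann-Roch gives:
l(D) = deg(D) - g + 1
Since deg(D) = 28 >= 2g - 1 = 19, D is non-special.
l(D) = 28 - 10 + 1 = 19

19


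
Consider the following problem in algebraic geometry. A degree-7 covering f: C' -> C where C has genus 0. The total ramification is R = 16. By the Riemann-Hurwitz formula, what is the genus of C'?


Riemann-Hurwitz formula: 2g' - 2 = d(2g - 2) + R
Given: d = 7, g = 0, R = 16
2g' - 2 = 7*(2*0 - 2) + 16
2g' - 2 = 7*(-2) + 16
2g' - 2 = -14 + 16 = 2
2g' = 4
g' = 2

2


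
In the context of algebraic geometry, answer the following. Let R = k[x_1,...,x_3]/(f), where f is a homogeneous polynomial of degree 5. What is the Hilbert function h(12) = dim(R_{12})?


For R = k[x_1,...,x_n]/(f) with f homogeneous of degree e:
The Hilbert series is (1 - t^e)/(1 - t)^n.
So h(d) = C(d+n-1, n-1) - C(d-e+n-1, n-1) for d >= e.
With n=3, e=5, d=12:
C(12+3-1, 3-1) = C(14, 2) = 91
C(12-5+3-1, 3-1) = C(9, 2) = 36
h(12) = 91 - 36 = 55

55


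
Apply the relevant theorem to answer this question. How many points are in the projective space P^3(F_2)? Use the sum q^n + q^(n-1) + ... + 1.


P^3(F_2) has (q^(n+1) - 1)/(q - 1) points.
= 2^3 + 2^2 + 2^1 + 2^0
= 8 + 4 + 2 + 1
= 15

15


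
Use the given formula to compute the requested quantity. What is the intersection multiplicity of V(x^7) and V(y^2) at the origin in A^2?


The intersection multiplicity of V(x^a) and V(y^b) at the origin is:
I(O; V(x^7), V(y^2)) = dim_k(k[x,y]/(x^7, y^2))
A basis for k[x,y]/(x^7, y^2) is the set of monomials x^i * y^j
where 0 <= i < 7 and 0 <= j < 2.
The number of such monomials is 7 * 2 = 14

14


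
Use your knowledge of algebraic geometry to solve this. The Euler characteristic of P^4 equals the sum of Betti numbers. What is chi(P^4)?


The complex projective space P^4 has one cell in each even real dimension 0, 2, ..., 8.
The cohomology groups are H^{2k}(P^4) = Z for k = 0,...,4, and 0 otherwise.
Euler characteristic = sum of Betti numbers = 1 per even-dimensional cohomology group.
chi(P^4) = 4 + 1 = 5

5


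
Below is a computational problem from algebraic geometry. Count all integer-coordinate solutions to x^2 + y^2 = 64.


Systematically check integer values of x where x^2 <= 64.
For each valid x, check if 64 - x^2 is a perfect square.
x=0: 64 - 0 = 64, sqrt = 8 (valid)
x=8: 64 - 64 = 0, sqrt = 0 (valid)
Total integer solutions found: 4

4


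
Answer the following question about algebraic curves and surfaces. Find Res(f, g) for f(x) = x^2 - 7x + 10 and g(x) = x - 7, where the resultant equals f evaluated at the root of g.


For Res(f, x - c), we evaluate f at x = c.
f(7) = 7^2 - 7*7 + 10
= 49 - 49 + 10
= 0 + 10 = 10
Res(f, g) = 10

10


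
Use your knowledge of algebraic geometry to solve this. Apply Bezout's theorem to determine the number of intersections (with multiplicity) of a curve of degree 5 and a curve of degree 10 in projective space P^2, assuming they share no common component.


Bezout's theorem states the intersection count equals the product of degrees.
Intersection count = 5 * 10 = 50

50


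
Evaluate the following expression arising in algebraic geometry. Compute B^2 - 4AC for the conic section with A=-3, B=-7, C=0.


The discriminant of a conic Ax^2 + Bxy + Cy^2 + ... = 0 is B^2 - 4AC.
B^2 = (-7)^2 = 49
4AC = 4*(-3)*0 = 0
Discriminant = 49 + 0 = 49

49


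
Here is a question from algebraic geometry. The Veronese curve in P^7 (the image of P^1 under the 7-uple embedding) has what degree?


The rational normal curve in P^7 is the image of P^1 under the 7-uple Veronese.
A general hyperplane in P^7 pulls back to a degree-7 form on P^1, which has 7 zeros,
so the curve meets a general hyperplane in 7 points. Degree = 7.

7


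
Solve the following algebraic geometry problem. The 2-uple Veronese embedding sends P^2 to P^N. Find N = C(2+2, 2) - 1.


The Veronese embedding v_d: P^n -> P^N maps each point to all
degree-d monomials in n+1 homogeneous coordinates.
N = C(n+d, d) - 1
N = C(2+2, 2) - 1
N = C(4, 2) - 1
C(4, 2) = 6
N = 6 - 1 = 5

5


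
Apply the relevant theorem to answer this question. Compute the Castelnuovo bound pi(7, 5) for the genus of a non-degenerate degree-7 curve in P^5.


Castelnuovo's bound: write d - 1 = m(r-1) + epsilon with 0 <= epsilon < r-1.
d - 1 = 7 - 1 = 6
r - 1 = 5 - 1 = 4
6 = 1*4 + 2, so m = 1, epsilon = 2
pi(d, r) = m(m-1)(r-1)/2 + m*epsilon
= 1*0*4/2 + 1*2
= 0/2 + 2
= 0 + 2 = 2

2


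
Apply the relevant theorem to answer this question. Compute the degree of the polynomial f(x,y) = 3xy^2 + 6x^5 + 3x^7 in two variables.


Examine each term for its total degree (sum of exponents).
  Term '3xy^2' has total degree 1+2 = 3.
  Term '6x^5' has total degree 5+0 = 5.
  Term '3x^7' has total degree 7+0 = 7.
The maximum total degree among all terms is 7.

7


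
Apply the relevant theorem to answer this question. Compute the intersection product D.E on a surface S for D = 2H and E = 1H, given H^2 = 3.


Using bilinearity of the intersection pairing on a surface S:
(aH).(bH) = ab * (H.H)
We have H^2 = 3.
D.E = (2H).(1H) = 2*1*3
= 2*3
= 6

6


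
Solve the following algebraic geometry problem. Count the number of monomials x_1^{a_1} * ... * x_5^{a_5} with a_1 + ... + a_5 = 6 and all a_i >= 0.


The number of degree-6 monomials in 5 variables is C(d+n-1, n-1).
= C(6+5-1, 5-1) = C(10, 4)
= 210

210


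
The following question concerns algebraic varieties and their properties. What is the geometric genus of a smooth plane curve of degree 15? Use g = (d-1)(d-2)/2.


Using the genus formula for smooth plane curves:
g = (d-1)(d-2)/2
g = (15-1)(15-2)/2
g = 14*13/2
g = 182/2 = 91

91


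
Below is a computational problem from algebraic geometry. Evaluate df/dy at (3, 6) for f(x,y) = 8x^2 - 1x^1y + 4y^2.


df/dy = (-1)*x^1 + 2*4*y^1
At (3,6): (-1)*3^1 + 2*4*6^1
= -3 + 48
= 45

45


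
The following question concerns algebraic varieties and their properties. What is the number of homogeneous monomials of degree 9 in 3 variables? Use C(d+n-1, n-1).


The number of degree-9 monomials in 3 variables is C(d+n-1, n-1).
= C(9+3-1, 3-1) = C(11, 2)
= 55

55


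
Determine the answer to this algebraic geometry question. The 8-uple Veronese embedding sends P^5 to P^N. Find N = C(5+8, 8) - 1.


The Veronese embedding v_d: P^n -> P^N maps each point to all
degree-d monomials in n+1 homogeneous coordinates.
N = C(n+d, d) - 1
N = C(5+8, 8) - 1
N = C(13, 8) - 1
C(13, 8) = 1287
N = 1287 - 1 = 1286

1286


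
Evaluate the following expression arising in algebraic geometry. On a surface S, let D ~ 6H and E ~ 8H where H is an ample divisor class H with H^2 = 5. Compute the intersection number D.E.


Using bilinearity of the intersection pairing on a surface S:
(aH).(bH) = ab * (H.H)
We have H^2 = 5.
D.E = (6H).(8H) = 6*8*5
= 48*5
= 240

240


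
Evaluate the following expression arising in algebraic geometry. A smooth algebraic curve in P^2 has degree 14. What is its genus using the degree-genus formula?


Using the genus formula for smooth plane curves:
g = (d-1)(d-2)/2
g = (14-1)(14-2)/2
g = 13*12/2
g = 156/2 = 78

78


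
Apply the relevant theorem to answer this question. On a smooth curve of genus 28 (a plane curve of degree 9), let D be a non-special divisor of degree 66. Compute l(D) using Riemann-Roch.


First, compute the genus of a smooth plane curve of degree 9:
g = (d-1)(d-2)/2 = (9-1)(9-2)/2 = 28
For a non-special divisor D (i.e., h^1(D) = 0), Riemann-Roch gives:
l(D) = deg(D) - g + 1
Since deg(D) = 66 >= 2g - 1 = 55, D is non-special.
l(D) = 66 - 28 + 1 = 39

39


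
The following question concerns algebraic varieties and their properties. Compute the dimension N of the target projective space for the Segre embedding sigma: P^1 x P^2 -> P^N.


The Segre embedding maps P^m x P^n into P^N via
all products of coordinates from each factor.
N = (m+1)(n+1) - 1
N = (1+1)(2+1) - 1
N = 2*3 - 1
N = 6 - 1 = 5

5


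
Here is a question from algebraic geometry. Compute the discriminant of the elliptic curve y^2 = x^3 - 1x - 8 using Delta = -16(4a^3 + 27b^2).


Compute each component:
4a^3 = 4*(-1)^3 = 4*(-1) = -4
27b^2 = 27*(-8)^2 = 27*64 = 1728
4a^3 + 27b^2 = -4 + 1728 = 1724
Delta = -16*1724 = -27584

-27584


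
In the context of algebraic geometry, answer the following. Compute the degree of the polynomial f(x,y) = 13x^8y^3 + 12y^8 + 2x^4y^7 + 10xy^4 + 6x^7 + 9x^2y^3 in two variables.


Examine each term for its total degree (sum of exponents).
  Term '13x^8y^3' has total degree 8+3 = 11.
  Term '12y^8' has total degree 0+8 = 8.
  Term '2x^4y^7' has total degree 4+7 = 11.
  Term '10xy^4' has total degree 1+4 = 5.
  Term '6x^7' has total degree 7+0 = 7.
  Term '9x^2y^3' has total degree 2+3 = 5.
The maximum total degree among all terms is 11.

11


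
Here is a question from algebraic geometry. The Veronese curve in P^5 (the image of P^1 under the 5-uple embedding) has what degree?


The rational normal curve in P^5 is the image of P^1 under the 5-uple Veronese.
A general hyperplane in P^5 pulls back to a degree-5 form on P^1, which has 5 zeros,
so the curve meets a general hyperplane in 5 points. Degree = 5.

5


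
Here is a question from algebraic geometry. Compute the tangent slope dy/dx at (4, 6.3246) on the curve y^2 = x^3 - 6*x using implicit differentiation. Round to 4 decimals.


Using implicit differentiation of y^2 = x^3 - 6*x:
2y * dy/dx = 3x^2 - 6
dy/dx = (3x^2 - 6)/(2y)
Numerator: 3*4^2 - 6 = 42
Denominator: 2*6.3246 = 12.6492
dy/dx = 42/12.6492 = 3.3204

3.3204


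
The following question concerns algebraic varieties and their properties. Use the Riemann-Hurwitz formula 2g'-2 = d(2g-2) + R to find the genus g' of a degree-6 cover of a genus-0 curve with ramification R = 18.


Riemann-Hurwitz formula: 2g' - 2 = d(2g - 2) + R
Given: d = 6, g = 0, R = 18
2g' - 2 = 6*(2*0 - 2) + 18
2g' - 2 = 6*(-2) + 18
2g' - 2 = -12 + 18 = 6
2g' = 8
g' = 4

4


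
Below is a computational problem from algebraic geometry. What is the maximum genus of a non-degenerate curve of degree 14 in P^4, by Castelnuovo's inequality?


Castelnuovo's bound: write d - 1 = m(r-1) + epsilon with 0 <= epsilon < r-1.
d - 1 = 14 - 1 = 13
r - 1 = 4 - 1 = 3
13 = 4*3 + 1, so m = 4, epsilon = 1
pi(d, r) = m(m-1)(r-1)/2 + m*epsilon
= 4*3*3/2 + 4*1
= 36/2 + 4
= 18 + 4 = 22

22


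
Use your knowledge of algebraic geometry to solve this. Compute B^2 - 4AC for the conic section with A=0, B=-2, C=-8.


The discriminant of a conic Ax^2 + Bxy + Cy^2 + ... = 0 is B^2 - 4AC.
B^2 = (-2)^2 = 4
4AC = 4*0*(-8) = 0
Discriminant = 4 + 0 = 4

4


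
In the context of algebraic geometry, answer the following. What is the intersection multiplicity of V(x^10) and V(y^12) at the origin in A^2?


The intersection multiplicity of V(x^a) and V(y^b) at the origin is:
I(O; V(x^10), V(y^12)) = dim_k(k[x,y]/(x^10, y^12))
A basis for k[x,y]/(x^10, y^12) is the set of monomials x^i * y^j
where 0 <= i < 10 and 0 <= j < 12.
The number of such monomials is 10 * 12 = 120

120


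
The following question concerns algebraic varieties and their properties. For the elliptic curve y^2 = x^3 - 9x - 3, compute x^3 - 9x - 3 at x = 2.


Compute x^3 - 9x - 3 at x = 2:
x^3 = 2^3 = 8
(-9)*x = (-9)*2 = -18
Sum: 8 - 18 - 3 = -13

-13


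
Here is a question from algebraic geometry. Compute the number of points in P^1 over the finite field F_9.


P^1(F_9) has (q^(n+1) - 1)/(q - 1) points.
= 9^1 + 9^0
= 9 + 1
= 10

10


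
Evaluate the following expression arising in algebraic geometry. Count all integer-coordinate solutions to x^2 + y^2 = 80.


Systematically check integer values of x where x^2 <= 80.
For each valid x, check if 80 - x^2 is a perfect square.
x=4: 80 - 16 = 64, sqrt = 8 (valid)
x=8: 80 - 64 = 16, sqrt = 4 (valid)
Total integer solutions found: 8

8


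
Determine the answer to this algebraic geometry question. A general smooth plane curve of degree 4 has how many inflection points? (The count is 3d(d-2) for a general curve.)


For a general smooth plane curve C of degree d, the inflection points are
the intersection of C with its Hessian curve, which has degree 3(d-2).
By Bezout, the total intersection number is d * 3(d-2) = 4 * 6 = 24.
For a general curve every flex is ordinary, so each contributes
multiplicity 1 to C·Hess(C), and the number of distinct inflection
points is 3d(d-2).
Inflection points = 3*4*(4-2) = 3*4*2 = 24

24


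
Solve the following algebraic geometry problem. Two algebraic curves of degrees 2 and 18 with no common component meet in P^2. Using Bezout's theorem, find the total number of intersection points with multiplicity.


Bezout's theorem states the intersection count equals the product of degrees.
Intersection count = 2 * 18 = 36

36


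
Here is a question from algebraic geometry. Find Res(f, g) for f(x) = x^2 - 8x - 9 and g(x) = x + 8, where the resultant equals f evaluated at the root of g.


For Res(f, x - c), we evaluate f at x = c.
f(-8) = (-8)^2 - 8*(-8) - 9
= 64 + 64 - 9
= 128 - 9 = 119
Res(f, g) = 119

119


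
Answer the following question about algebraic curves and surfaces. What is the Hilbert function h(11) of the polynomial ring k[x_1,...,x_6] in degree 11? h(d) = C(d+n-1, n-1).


The Hilbert function for the polynomial ring in 6 variables is:
h(d) = C(d+n-1, n-1)
h(11) = C(11+6-1, 6-1) = C(16, 5)
= 16! / (5! * 11!)
= 4368

4368


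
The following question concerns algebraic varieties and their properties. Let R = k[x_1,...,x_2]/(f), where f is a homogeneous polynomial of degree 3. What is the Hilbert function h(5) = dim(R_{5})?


For R = k[x_1,...,x_n]/(f) with f homogeneous of degree e:
The Hilbert series is (1 - t^e)/(1 - t)^n.
So h(d) = C(d+n-1, n-1) - C(d-e+n-1, n-1) for d >= e.
With n=2, e=3, d=5:
C(5+2-1, 2-1) = C(6, 1) = 6
C(5-3+2-1, 2-1) = C(3, 1) = 3
h(5) = 6 - 3 = 3

3


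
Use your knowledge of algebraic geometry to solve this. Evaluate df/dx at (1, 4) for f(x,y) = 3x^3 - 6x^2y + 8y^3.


df/dx = 3*3*x^2 + 2*(-6)*x^1*y
At (1,4): 3*3*1^2 + 2*(-6)*1^1*4
= 9 - 48
= -39

-39


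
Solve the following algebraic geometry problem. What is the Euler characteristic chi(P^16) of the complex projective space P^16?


The complex projective space P^16 has one cell in each even real dimension 0, 2, ..., 32.
The cohomology groups are H^{2k}(P^16) = Z for k = 0,...,16, and 0 otherwise.
Euler characteristic = sum of Betti numbers = 1 per even-dimensional cohomology group.
chi(P^16) = 16 + 1 = 17

17


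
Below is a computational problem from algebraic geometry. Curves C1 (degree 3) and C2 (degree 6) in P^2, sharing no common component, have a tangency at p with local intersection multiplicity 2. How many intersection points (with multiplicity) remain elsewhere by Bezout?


By Bezout's theorem, the total intersection number is d1 * d2.
Total = 3 * 6 = 18
Intersection multiplicity at p = 2
Remaining intersections = 18 - 2 = 16

16


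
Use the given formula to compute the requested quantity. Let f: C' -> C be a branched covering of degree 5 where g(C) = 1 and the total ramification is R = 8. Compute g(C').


Riemann-Hurwitz formula: 2g' - 2 = d(2g - 2) + R
Given: d = 5, g = 1, R = 8
2g' - 2 = 5*(2*1 - 2) + 8
2g' - 2 = 5*0 + 8
2g' - 2 = 0 + 8 = 8
2g' = 10
g' = 5

5


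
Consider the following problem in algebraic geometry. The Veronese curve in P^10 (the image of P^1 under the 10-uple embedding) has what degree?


The rational normal curve in P^10 is the image of P^1 under the 10-uple Veronese.
A general hyperplane in P^10 pulls back to a degree-10 form on P^1, which has 10 zeros,
so the curve meets a general hyperplane in 10 points. Degree = 10.

10


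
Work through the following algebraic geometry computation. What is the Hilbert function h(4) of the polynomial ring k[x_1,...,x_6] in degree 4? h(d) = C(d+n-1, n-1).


The Hilbert function for the polynomial ring in 6 variables is:
h(d) = C(d+n-1, n-1)
h(4) = C(4+6-1, 6-1) = C(9, 5)
= 9! / (5! * 4!)
= 126

126


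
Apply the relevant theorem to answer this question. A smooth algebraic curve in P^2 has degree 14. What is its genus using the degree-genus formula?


Using the genus formula for smooth plane curves:
g = (d-1)(d-2)/2
g = (14-1)(14-2)/2
g = 13*12/2
g = 156/2 = 78

78


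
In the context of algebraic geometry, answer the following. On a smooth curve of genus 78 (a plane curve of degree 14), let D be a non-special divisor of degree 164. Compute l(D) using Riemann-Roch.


First, compute the genus of a smooth plane curve of degree 14:
g = (d-1)(d-2)/2 = (14-1)(14-2)/2 = 78
For a non-special divisor D (i.e., h^1(D) = 0), Riemann-Roch gives:
l(D) = deg(D) - g + 1
Since deg(D) = 164 >= 2g - 1 = 155, D is non-special.
l(D) = 164 - 78 + 1 = 87

87


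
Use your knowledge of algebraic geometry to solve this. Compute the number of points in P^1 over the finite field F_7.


P^1(F_7) has (q^(n+1) - 1)/(q - 1) points.
= 7^1 + 7^0
= 7 + 1
= 8

8


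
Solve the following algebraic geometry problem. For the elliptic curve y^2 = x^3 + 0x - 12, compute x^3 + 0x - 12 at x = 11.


Compute x^3 + 0x - 12 at x = 11:
x^3 = 11^3 = 1331
0*x = 0*11 = 0
Sum: 1331 + 0 - 12 = 1319

1319


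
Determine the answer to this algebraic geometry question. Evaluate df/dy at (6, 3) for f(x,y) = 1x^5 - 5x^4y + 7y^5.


df/dy = (-5)*x^4 + 5*7*y^4
At (6,3): (-5)*6^4 + 5*7*3^4
= -6480 + 2835
= -3645

-3645


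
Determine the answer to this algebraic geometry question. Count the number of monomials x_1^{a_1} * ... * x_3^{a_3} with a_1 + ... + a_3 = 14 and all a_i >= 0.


The number of degree-14 monomials in 3 variables is C(d+n-1, n-1).
= C(14+3-1, 3-1) = C(16, 2)
= 120

120


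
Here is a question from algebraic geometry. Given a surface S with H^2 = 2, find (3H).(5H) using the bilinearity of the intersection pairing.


Using bilinearity of the intersection pairing on a surface S:
(aH).(bH) = ab * (H.H)
We have H^2 = 2.
D.E = (3H).(5H) = 3*5*2
= 15*2
= 30

30


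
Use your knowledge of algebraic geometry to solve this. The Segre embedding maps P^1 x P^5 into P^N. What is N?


The Segre embedding maps P^m x P^n into P^N via
all products of coordinates from each factor.
N = (m+1)(n+1) - 1
N = (1+1)(5+1) - 1
N = 2*6 - 1
N = 12 - 1 = 11

11


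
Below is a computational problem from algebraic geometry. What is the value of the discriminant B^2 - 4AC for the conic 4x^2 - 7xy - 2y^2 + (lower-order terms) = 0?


The discriminant of a conic Ax^2 + Bxy + Cy^2 + ... = 0 is B^2 - 4AC.
B^2 = (-7)^2 = 49
4AC = 4*4*(-2) = -32
Discriminant = 49 + 32 = 81

81


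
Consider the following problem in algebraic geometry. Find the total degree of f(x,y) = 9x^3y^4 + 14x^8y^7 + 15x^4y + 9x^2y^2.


Examine each term for its total degree (sum of exponents).
  Term '9x^3y^4' has total degree 3+4 = 7.
  Term '14x^8y^7' has total degree 8+7 = 15.
  Term '15x^4y' has total degree 4+1 = 5.
  Term '9x^2y^2' has total degree 2+2 = 4.
The maximum total degree among all terms is 15.

15


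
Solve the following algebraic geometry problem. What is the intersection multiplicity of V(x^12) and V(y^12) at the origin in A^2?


The intersection multiplicity of V(x^a) and V(y^b) at the origin is:
I(O; V(x^12), V(y^12)) = dim_k(k[x,y]/(x^12, y^12))
A basis for k[x,y]/(x^12, y^12) is the set of monomials x^i * y^j
where 0 <= i < 12 and 0 <= j < 12.
The number of such monomials is 12 * 12 = 144

144


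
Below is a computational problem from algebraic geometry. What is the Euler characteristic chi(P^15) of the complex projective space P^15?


The complex projective space P^15 has one cell in each even real dimension 0, 2, ..., 30.
The cohomology groups are H^{2k}(P^15) = Z for k = 0,...,15, and 0 otherwise.
Euler characteristic = sum of Betti numbers = 1 per even-dimensional cohomology group.
chi(P^15) = 15 + 1 = 16

16


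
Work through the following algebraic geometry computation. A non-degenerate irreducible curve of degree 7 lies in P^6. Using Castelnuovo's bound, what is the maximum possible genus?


Castelnuovo's bound: write d - 1 = m(r-1) + epsilon with 0 <= epsilon < r-1.
d - 1 = 7 - 1 = 6
r - 1 = 6 - 1 = 5
6 = 1*5 + 1, so m = 1, epsilon = 1
pi(d, r) = m(m-1)(r-1)/2 + m*epsilon
= 1*0*5/2 + 1*1
= 0/2 + 1
= 0 + 1 = 1

1


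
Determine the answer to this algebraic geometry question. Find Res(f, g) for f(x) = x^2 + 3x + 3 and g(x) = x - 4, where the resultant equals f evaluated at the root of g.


For Res(f, x - c), we evaluate f at x = c.
f(4) = 4^2 + 3*4 + 3
= 16 + 12 + 3
= 28 + 3 = 31
Res(f, g) = 31

31


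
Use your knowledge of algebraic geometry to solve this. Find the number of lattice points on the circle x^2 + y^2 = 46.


Systematically check integer values of x where x^2 <= 46.
For each valid x, check if 46 - x^2 is a perfect square.
Total integer solutions found: 0

0


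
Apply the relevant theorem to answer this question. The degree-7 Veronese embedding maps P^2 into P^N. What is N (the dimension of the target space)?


The Veronese embedding v_d: P^n -> P^N maps each point to all
degree-d monomials in n+1 homogeneous coordinates.
N = C(n+d, d) - 1
N = C(2+7, 7) - 1
N = C(9, 7) - 1
C(9, 7) = 36
N = 36 - 1 = 35

35


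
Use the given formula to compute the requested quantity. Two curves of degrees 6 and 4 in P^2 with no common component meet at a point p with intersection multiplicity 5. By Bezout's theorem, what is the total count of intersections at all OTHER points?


By Bezout's theorem, the total intersection number is d1 * d2.
Total = 6 * 4 = 24
Intersection multiplicity at p = 5
Remaining intersections = 24 - 5 = 19

19


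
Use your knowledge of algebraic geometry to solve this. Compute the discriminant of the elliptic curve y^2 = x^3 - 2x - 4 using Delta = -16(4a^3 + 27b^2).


Compute each component:
4a^3 = 4*(-2)^3 = 4*(-8) = -32
27b^2 = 27*(-4)^2 = 27*16 = 432
4a^3 + 27b^2 = -32 + 432 = 400
Delta = -16*400 = -6400

-6400


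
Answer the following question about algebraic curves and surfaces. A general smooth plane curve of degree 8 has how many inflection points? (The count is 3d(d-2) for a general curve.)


For a general smooth plane curve C of degree d, the inflection points are
the intersection of C with its Hessian curve, which has degree 3(d-2).
By Bezout, the total intersection number is d * 3(d-2) = 8 * 18 = 144.
For a general curve every flex is ordinary, so each contributes
multiplicity 1 to C·Hess(C), and the number of distinct inflection
points is 3d(d-2).
Inflection points = 3*8*(8-2) = 3*8*6 = 144

144


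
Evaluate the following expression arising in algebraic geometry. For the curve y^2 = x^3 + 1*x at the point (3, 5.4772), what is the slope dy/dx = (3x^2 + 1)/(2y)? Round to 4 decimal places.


Using implicit differentiation of y^2 = x^3 + 1*x:
2y * dy/dx = 3x^2 + 1
dy/dx = (3x^2 + 1)/(2y)
Numerator: 3*3^2 + 1 = 28
Denominator: 2*5.4772 = 10.9544
dy/dx = 28/10.9544 = 2.5561

2.5561


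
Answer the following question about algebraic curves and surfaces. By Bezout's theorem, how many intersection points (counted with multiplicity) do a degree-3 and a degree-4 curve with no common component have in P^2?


Bezout's theorem states the intersection count equals the product of degrees.
Intersection count = 3 * 4 = 12

12


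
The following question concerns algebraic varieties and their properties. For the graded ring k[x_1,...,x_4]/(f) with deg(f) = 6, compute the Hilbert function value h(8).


For R = k[x_1,...,x_n]/(f) with f homogeneous of degree e:
The Hilbert series is (1 - t^e)/(1 - t)^n.
So h(d) = C(d+n-1, n-1) - C(d-e+n-1, n-1) for d >= e.
With n=4, e=6, d=8:
C(8+4-1, 4-1) = C(11, 3) = 165
C(8-6+4-1, 4-1) = C(5, 3) = 10
h(8) = 165 - 10 = 155

155


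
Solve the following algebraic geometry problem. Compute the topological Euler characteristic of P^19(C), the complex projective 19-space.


The complex projective space P^19 has one cell in each even real dimension 0, 2, ..., 38.
The cohomology groups are H^{2k}(P^19) = Z for k = 0,...,19, and 0 otherwise.
Euler characteristic = sum of Betti numbers = 1 per even-dimensional cohomology group.
chi(P^19) = 19 + 1 = 20

20


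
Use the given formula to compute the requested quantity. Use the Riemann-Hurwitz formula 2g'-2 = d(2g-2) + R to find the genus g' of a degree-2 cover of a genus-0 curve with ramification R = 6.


Riemann-Hurwitz formula: 2g' - 2 = d(2g - 2) + R
Given: d = 2, g = 0, R = 6
2g' - 2 = 2*(2*0 - 2) + 6
2g' - 2 = 2*(-2) + 6
2g' - 2 = -4 + 6 = 2
2g' = 4
g' = 2

2


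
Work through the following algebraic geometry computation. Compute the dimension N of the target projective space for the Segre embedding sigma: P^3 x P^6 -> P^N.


The Segre embedding maps P^m x P^n into P^N via
all products of coordinates from each factor.
N = (m+1)(n+1) - 1
N = (3+1)(6+1) - 1
N = 4*7 - 1
N = 28 - 1 = 27

27


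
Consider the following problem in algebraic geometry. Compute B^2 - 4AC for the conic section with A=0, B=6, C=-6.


The discriminant of a conic Ax^2 + Bxy + Cy^2 + ... = 0 is B^2 - 4AC.
B^2 = 6^2 = 36
4AC = 4*0*(-6) = 0
Discriminant = 36 + 0 = 36

36


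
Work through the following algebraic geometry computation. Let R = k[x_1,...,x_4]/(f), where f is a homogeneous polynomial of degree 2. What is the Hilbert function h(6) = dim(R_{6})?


For R = k[x_1,...,x_n]/(f) with f homogeneous of degree e:
The Hilbert series is (1 - t^e)/(1 - t)^n.
So h(d) = C(d+n-1, n-1) - C(d-e+n-1, n-1) for d >= e.
With n=4, e=2, d=6:
C(6+4-1, 4-1) = C(9, 3) = 84
C(6-2+4-1, 4-1) = C(7, 3) = 35
h(6) = 84 - 35 = 49

49


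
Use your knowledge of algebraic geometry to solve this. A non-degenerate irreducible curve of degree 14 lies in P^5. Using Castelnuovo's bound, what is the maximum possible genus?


Castelnuovo's bound: write d - 1 = m(r-1) + epsilon with 0 <= epsilon < r-1.
d - 1 = 14 - 1 = 13
r - 1 = 5 - 1 = 4
13 = 3*4 + 1, so m = 3, epsilon = 1
pi(d, r) = m(m-1)(r-1)/2 + m*epsilon
= 3*2*4/2 + 3*1
= 24/2 + 3
= 12 + 3 = 15

15


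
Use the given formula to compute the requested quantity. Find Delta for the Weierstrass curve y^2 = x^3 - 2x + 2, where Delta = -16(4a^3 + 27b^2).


Compute each component:
4a^3 = 4*(-2)^3 = 4*(-8) = -32
27b^2 = 27*2^2 = 27*4 = 108
4a^3 + 27b^2 = -32 + 108 = 76
Delta = -16*76 = -1216

-1216


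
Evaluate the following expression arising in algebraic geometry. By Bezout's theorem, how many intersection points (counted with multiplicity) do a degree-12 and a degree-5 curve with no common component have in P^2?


Bezout's theorem states the intersection count equals the product of degrees.
Intersection count = 12 * 5 = 60

60


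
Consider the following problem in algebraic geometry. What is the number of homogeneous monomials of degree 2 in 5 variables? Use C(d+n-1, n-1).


The number of degree-2 monomials in 5 variables is C(d+n-1, n-1).
= C(2+5-1, 5-1) = C(6, 4)
= 15

15


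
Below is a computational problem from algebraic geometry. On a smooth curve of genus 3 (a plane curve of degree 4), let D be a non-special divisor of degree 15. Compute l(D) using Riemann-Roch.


First, compute the genus of a smooth plane curve of degree 4:
g = (d-1)(d-2)/2 = (4-1)(4-2)/2 = 3
For a non-special divisor D (i.e., h^1(D) = 0), Riemann-Roch gives:
l(D) = deg(D) - g + 1
Since deg(D) = 15 >= 2g - 1 = 5, D is non-special.
l(D) = 15 - 3 + 1 = 13

13


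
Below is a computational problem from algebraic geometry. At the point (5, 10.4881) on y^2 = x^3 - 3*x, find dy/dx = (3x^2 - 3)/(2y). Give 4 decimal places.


Using implicit differentiation of y^2 = x^3 - 3*x:
2y * dy/dx = 3x^2 - 3
dy/dx = (3x^2 - 3)/(2y)
Numerator: 3*5^2 - 3 = 72
Denominator: 2*10.4881 = 20.9762
dy/dx = 72/20.9762 = 3.4325

3.4325


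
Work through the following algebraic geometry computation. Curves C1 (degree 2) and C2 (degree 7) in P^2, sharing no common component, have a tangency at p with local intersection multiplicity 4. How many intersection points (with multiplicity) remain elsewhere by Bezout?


By Bezout's theorem, the total intersection number is d1 * d2.
Total = 2 * 7 = 14
Intersection multiplicity at p = 4
Remaining intersections = 14 - 4 = 10

10


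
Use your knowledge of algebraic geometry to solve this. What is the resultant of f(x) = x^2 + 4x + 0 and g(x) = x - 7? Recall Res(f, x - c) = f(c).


For Res(f, x - c), we evaluate f at x = c.
f(7) = 7^2 + 4*7 + 0
= 49 + 28 + 0
= 77 + 0 = 77
Res(f, g) = 77

77


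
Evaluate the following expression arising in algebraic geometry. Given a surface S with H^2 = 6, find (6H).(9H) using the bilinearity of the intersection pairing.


Using bilinearity of the intersection pairing on a surface S:
(aH).(bH) = ab * (H.H)
We have H^2 = 6.
D.E = (6H).(9H) = 6*9*6
= 54*6
= 324

324


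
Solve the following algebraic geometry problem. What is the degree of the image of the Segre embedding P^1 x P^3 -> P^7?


The degree of the Segre variety P^1 x P^3 is C(m+n, m).
= C(4, 1)
= 4

4


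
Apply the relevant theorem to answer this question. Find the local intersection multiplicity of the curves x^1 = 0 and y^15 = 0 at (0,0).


The intersection multiplicity of V(x^a) and V(y^b) at the origin is:
I(O; V(x^1), V(y^15)) = dim_k(k[x,y]/(x^1, y^15))
A basis for k[x,y]/(x^1, y^15) is the set of monomials x^i * y^j
where 0 <= i < 1 and 0 <= j < 15.
The number of such monomials is 1 * 15 = 15

15


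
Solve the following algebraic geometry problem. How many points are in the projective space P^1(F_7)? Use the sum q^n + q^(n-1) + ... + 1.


P^1(F_7) has (q^(n+1) - 1)/(q - 1) points.
= 7^1 + 7^0
= 7 + 1
= 8

8


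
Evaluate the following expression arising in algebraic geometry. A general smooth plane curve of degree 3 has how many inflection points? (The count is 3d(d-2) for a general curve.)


For a general smooth plane curve C of degree d, the inflection points are
the intersection of C with its Hessian curve, which has degree 3(d-2).
By Bezout, the total intersection number is d * 3(d-2) = 3 * 3 = 9.
For a general curve every flex is ordinary, so each contributes
multiplicity 1 to C·Hess(C), and the number of distinct inflection
points is 3d(d-2).
Inflection points = 3*3*(3-2) = 3*3*1 = 9

9


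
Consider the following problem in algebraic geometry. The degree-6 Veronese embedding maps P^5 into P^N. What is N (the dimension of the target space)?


The Veronese embedding v_d: P^n -> P^N maps each point to all
degree-d monomials in n+1 homogeneous coordinates.
N = C(n+d, d) - 1
N = C(5+6, 6) - 1
N = C(11, 6) - 1
C(11, 6) = 462
N = 462 - 1 = 461

461


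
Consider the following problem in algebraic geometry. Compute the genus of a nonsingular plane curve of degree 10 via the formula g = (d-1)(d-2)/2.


Using the genus formula for smooth plane curves:
g = (d-1)(d-2)/2
g = (10-1)(10-2)/2
g = 9*8/2
g = 72/2 = 36

36


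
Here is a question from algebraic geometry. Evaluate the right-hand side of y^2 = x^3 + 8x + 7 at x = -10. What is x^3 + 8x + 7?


Compute x^3 + 8x + 7 at x = -10:
x^3 = (-10)^3 = -1000
8*x = 8*(-10) = -80
Sum: -1000 - 80 + 7 = -1073

-1073


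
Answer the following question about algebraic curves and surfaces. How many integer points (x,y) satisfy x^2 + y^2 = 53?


Systematically check integer values of x where x^2 <= 53.
For each valid x, check if 53 - x^2 is a perfect square.
x=2: 53 - 4 = 49, sqrt = 7 (valid)
x=7: 53 - 49 = 4, sqrt = 2 (valid)
Total integer solutions found: 8

8


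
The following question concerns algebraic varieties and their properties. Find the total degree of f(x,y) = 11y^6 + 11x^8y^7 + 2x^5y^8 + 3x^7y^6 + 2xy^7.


Examine each term for its total degree (sum of exponents).
  Term '11y^6' has total degree 0+6 = 6.
  Term '11x^8y^7' has total degree 8+7 = 15.
  Term '2x^5y^8' has total degree 5+8 = 13.
  Term '3x^7y^6' has total degree 7+6 = 13.
  Term '2xy^7' has total degree 1+7 = 8.
The maximum total degree among all terms is 15.

15


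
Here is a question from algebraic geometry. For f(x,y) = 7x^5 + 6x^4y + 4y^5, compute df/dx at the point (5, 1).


df/dx = 5*7*x^4 + 4*6*x^3*y
At (5,1): 5*7*5^4 + 4*6*5^3*1
= 21875 + 3000
= 24875

24875


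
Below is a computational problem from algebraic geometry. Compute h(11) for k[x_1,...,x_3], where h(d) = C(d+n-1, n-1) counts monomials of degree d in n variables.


The Hilbert function for the polynomial ring in 3 variables is:
h(d) = C(d+n-1, n-1)
h(11) = C(11+3-1, 3-1) = C(13, 2)
= 13! / (2! * 11!)
= 78

78


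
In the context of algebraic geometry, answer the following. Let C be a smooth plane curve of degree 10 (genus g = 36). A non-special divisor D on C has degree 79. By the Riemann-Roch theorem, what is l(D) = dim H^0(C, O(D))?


First, compute the genus of a smooth plane curve of degree 10:
g = (d-1)(d-2)/2 = (10-1)(10-2)/2 = 36
For a non-special divisor D (i.e., h^1(D) = 0), Riemann-Roch gives:
l(D) = deg(D) - g + 1
Since deg(D) = 79 >= 2g - 1 = 71, D is non-special.
l(D) = 79 - 36 + 1 = 44

44


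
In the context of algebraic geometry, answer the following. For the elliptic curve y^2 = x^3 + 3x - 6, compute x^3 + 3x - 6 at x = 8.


Compute x^3 + 3x - 6 at x = 8:
x^3 = 8^3 = 512
3*x = 3*8 = 24
Sum: 512 + 24 - 6 = 530

530


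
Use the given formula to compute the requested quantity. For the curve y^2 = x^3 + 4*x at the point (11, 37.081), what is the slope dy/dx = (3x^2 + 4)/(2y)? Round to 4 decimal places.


Using implicit differentiation of y^2 = x^3 + 4*x:
2y * dy/dx = 3x^2 + 4
dy/dx = (3x^2 + 4)/(2y)
Numerator: 3*11^2 + 4 = 367
Denominator: 2*37.081 = 74.162
dy/dx = 367/74.162 = 4.9486

4.9486


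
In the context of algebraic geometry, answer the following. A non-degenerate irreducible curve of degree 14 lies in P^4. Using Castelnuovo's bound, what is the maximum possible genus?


Castelnuovo's bound: write d - 1 = m(r-1) + epsilon with 0 <= epsilon < r-1.
d - 1 = 14 - 1 = 13
r - 1 = 4 - 1 = 3
13 = 4*3 + 1, so m = 4, epsilon = 1
pi(d, r) = m(m-1)(r-1)/2 + m*epsilon
= 4*3*3/2 + 4*1
= 36/2 + 4
= 18 + 4 = 22

22
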